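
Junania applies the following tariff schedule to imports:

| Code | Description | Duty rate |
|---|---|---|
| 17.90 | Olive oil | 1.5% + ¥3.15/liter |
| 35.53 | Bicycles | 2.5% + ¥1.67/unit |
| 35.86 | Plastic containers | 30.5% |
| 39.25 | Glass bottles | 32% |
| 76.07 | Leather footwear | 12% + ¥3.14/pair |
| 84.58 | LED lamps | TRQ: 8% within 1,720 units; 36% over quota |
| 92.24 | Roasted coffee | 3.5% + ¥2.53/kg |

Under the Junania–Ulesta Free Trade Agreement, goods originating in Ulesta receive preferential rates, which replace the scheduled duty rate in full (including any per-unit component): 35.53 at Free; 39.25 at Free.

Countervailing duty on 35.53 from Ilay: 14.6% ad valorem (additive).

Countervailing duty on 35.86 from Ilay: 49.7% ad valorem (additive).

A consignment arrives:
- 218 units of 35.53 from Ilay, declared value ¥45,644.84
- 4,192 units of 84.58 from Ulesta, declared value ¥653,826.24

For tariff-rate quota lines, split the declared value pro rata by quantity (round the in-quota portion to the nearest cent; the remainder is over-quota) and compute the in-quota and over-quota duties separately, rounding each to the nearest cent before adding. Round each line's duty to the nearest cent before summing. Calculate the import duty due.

Line 1 (35.53, Ilay, 218 units, ¥45,644.84):
Base rate for 35.53 is 2.5% + ¥1.67/unit.
35.53 has an FTA preferential rate, but origin Ilay is not Ulesta; base rate stands.
Additional duty on 35.53 from Ilay: +14.6%. Applied ad valorem rate: 2.5% + 14.6% = 17.1%.
Duty = ¥45,644.84 × 17.1% + 218 × ¥1.67 = ¥8,169.33.
Line 2 (84.58, Ulesta, 4,192 units, ¥653,826.24):
Code 84.58 is under a tariff-rate quota (threshold 1,720 units). In-quota: 1,720 units at 8%; over-quota: 2,472 units at 36%.
Pro-rata value split: in-quota = ¥653,826.24 × 1,720/4,192 = ¥268,268.40; over-quota = ¥653,826.24 − ¥268,268.40 = ¥385,557.84.
In-quota duty = ¥268,268.40 × 8% = ¥21,461.47. Over-quota duty = ¥385,557.84 × 36% = ¥138,800.82.
Line duty = ¥21,461.47 + ¥138,800.82 = ¥160,262.29.
Total = ¥8,169.33 + ¥160,262.29 = ¥168,431.62.

¥168,431.62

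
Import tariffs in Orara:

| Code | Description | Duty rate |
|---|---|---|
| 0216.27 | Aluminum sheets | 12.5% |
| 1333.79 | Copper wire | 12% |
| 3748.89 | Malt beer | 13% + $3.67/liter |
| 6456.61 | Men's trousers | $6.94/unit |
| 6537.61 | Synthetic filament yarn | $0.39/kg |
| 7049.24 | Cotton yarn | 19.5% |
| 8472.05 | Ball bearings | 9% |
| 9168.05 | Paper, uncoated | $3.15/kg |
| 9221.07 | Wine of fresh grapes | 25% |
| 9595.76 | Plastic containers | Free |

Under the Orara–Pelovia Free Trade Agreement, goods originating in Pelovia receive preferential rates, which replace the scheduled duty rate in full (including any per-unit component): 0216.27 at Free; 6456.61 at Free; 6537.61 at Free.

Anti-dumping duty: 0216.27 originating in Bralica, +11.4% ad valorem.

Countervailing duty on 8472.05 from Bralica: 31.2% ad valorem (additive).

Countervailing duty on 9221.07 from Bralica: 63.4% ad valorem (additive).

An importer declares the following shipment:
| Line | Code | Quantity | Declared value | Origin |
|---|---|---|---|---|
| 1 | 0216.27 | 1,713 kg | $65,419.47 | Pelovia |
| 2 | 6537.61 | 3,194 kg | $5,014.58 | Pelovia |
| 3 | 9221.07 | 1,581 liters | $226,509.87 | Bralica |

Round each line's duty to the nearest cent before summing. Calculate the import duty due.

Line 1 (0216.27, Pelovia, 1,713 kg, $65,419.47):
Base rate for 0216.27 is 12.5%.
Origin Pelovia qualifies under the Orara–Pelovia agreement and 0216.27 is covered: preferential rate Free applies instead.
The additional-duty order on 0216.27 targets Bralica, not Pelovia; it does not apply.
Duty = $65,419.47 × 0% = $0.00.
Line 2 (6537.61, Pelovia, 3,194 kg, $5,014.58):
Base rate for 6537.61 is $0.39/kg.
Origin Pelovia qualifies under the Orara–Pelovia agreement and 6537.61 is covered: preferential rate Free applies instead.
Duty = $5,014.58 × 0% = $0.00.
Line 3 (9221.07, Bralica, 1,581 liters, $226,509.87):
Base rate for 9221.07 is 25%.
Additional duty on 9221.07 from Bralica: +63.4%. Applied ad valorem rate: 25% + 63.4% = 88.4%.
Duty = $226,509.87 × 88.4% = $200,234.73.
Total = $0.00 + $0.00 + $200,234.73 = $200,234.73.

$200,234.73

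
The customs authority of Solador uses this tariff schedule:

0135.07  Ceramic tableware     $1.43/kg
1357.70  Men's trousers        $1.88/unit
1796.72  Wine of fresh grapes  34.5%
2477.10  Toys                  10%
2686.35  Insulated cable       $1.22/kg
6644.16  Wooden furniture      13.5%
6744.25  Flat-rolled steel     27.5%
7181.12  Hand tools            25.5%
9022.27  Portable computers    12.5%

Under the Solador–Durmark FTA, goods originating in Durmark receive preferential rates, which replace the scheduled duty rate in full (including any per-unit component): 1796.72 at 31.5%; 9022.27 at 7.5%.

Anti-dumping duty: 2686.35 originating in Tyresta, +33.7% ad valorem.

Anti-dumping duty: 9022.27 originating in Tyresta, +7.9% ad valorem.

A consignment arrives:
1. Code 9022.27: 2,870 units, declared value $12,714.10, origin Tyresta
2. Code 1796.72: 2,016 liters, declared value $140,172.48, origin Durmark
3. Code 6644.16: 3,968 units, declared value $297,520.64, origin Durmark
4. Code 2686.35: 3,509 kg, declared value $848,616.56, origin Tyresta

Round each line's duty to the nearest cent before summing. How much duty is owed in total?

Line 1 (9022.27, Tyresta, 2,870 units, $12,714.10):
Base rate for 9022.27 is 12.5%.
9022.27 has an FTA preferential rate, but origin Tyresta is not Durmark; base rate stands.
Additional duty on 9022.27 from Tyresta: +7.9%. Applied ad valorem rate: 12.5% + 7.9% = 20.4%.
Duty = $12,714.10 × 20.4% = $2,593.68.
Line 2 (1796.72, Durmark, 2,016 liters, $140,172.48):
Base rate for 1796.72 is 34.5%.
Origin Durmark qualifies under the Solador–Durmark agreement and 1796.72 is covered: preferential rate 31.5% applies instead.
Duty = $140,172.48 × 31.5% = $44,154.33.
Line 3 (6644.16, Durmark, 3,968 units, $297,520.64):
Base rate for 6644.16 is 13.5%.
Origin Durmark is the FTA partner but 6644.16 is not on the preference list; base rate stands.
Duty = $297,520.64 × 13.5% = $40,165.29.
Line 4 (2686.35, Tyresta, 3,509 kg, $848,616.56):
Base rate for 2686.35 is $1.22/kg.
Additional duty on 2686.35 from Tyresta: +33.7% ad valorem. Applied ad valorem rate = 33.7%.
Duty = $848,616.56 × 33.7% + 3,509 × $1.22 = $290,264.76.
Total = $2,593.68 + $44,154.33 + $40,165.29 + $290,264.76 = $377,178.06.

$377,178.06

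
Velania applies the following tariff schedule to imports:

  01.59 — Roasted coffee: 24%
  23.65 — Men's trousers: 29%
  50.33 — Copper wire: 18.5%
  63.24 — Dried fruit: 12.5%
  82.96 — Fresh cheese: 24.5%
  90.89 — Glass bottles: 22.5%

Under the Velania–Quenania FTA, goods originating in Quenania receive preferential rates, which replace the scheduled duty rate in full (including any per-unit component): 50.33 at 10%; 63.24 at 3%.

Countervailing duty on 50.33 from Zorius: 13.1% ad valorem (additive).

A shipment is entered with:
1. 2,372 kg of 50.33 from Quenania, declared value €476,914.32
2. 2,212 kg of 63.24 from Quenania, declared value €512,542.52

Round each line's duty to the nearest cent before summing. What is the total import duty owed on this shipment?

€63,067.71

Line 1 (50.33, Quenania, 2,372 kg, €476,914.32):
Base rate for 50.33 is 18.5%.
Origin Quenania qualifies under the Velania–Quenania agreement and 50.33 is covered: preferential rate 10% applies instead.
The additional-duty order on 50.33 targets Zorius, not Quenania; it does not apply.
Duty = €476,914.32 × 10% = €47,691.43.
Line 2 (63.24, Quenania, 2,212 kg, €512,542.52):
Base rate for 63.24 is 12.5%.
Origin Quenania qualifies under the Velania–Quenania agreement and 63.24 is covered: preferential rate 3% applies instead.
Duty = €512,542.52 × 3% = €15,376.28.
Total = €47,691.43 + €15,376.28 = €63,067.71.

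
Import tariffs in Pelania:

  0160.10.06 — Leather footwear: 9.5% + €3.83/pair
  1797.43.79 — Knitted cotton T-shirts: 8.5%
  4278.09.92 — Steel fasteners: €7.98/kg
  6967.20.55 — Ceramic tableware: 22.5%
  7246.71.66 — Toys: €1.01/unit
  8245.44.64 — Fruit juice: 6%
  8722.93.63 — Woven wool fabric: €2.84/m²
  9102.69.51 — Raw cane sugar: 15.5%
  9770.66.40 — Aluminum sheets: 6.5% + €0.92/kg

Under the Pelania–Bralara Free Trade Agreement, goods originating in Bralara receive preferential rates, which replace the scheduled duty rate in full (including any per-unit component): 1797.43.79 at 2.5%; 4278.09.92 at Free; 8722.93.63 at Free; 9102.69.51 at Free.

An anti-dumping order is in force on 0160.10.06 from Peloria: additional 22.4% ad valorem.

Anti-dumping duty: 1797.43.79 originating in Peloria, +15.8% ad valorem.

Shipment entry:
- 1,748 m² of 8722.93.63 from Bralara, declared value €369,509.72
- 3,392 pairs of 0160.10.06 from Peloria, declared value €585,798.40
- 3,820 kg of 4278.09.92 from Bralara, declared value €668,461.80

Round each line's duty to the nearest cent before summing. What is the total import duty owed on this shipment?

Line 1 (8722.93.63, Bralara, 1,748 m², €369,509.72):
Base rate for 8722.93.63 is €2.84/m².
Origin Bralara qualifies under the Pelania–Bralara agreement and 8722.93.63 is covered: preferential rate Free applies instead.
Duty = €369,509.72 × 0% = €0.00.
Line 2 (0160.10.06, Peloria, 3,392 pairs, €585,798.40):
Base rate for 0160.10.06 is 9.5% + €3.83/pair.
Additional duty on 0160.10.06 from Peloria: +22.4%. Applied ad valorem rate: 9.5% + 22.4% = 31.9%.
Duty = €585,798.40 × 31.9% + 3,392 × €3.83 = €199,861.05.
Line 3 (4278.09.92, Bralara, 3,820 kg, €668,461.80):
Base rate for 4278.09.92 is €7.98/kg.
Origin Bralara qualifies under the Pelania–Bralara agreement and 4278.09.92 is covered: preferential rate Free applies instead.
Duty = €668,461.80 × 0% = €0.00.
Total = €0.00 + €199,861.05 + €0.00 = €199,861.05.

€199,861.05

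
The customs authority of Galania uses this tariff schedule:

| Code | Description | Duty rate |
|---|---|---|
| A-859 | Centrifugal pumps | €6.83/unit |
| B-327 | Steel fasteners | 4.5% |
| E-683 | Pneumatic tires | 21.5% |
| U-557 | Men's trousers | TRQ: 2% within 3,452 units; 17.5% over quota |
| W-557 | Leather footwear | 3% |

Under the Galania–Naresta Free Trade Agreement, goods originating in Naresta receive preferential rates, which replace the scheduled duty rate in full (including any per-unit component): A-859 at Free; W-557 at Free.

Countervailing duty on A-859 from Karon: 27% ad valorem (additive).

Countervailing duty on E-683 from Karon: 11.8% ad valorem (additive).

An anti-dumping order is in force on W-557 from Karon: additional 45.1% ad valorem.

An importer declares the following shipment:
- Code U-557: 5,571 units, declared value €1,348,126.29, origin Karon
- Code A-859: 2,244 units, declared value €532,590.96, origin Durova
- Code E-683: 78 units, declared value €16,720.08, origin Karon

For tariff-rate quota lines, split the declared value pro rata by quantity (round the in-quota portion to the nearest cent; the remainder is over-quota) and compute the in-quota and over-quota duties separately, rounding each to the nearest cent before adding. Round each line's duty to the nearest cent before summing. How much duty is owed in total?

Line 1 (U-557, Karon, 5,571 units, €1,348,126.29):
Code U-557 is under a tariff-rate quota (threshold 3,452 units). In-quota: 3,452 units at 2%; over-quota: 2,119 units at 17.5%.
Pro-rata value split: in-quota = €1,348,126.29 × 3,452/5,571 = €835,349.48; over-quota = €1,348,126.29 − €835,349.48 = €512,776.81.
In-quota duty = €835,349.48 × 2% = €16,706.99. Over-quota duty = €512,776.81 × 17.5% = €89,735.94.
Line duty = €16,706.99 + €89,735.94 = €106,442.93.
Line 2 (A-859, Durova, 2,244 units, €532,590.96):
Base rate for A-859 is €6.83/unit.
A-859 has an FTA preferential rate, but origin Durova is not Naresta; base rate stands.
The additional-duty order on A-859 targets Karon, not Durova; it does not apply.
Duty = 2,244 × €6.83 = €15,326.52.
Line 3 (E-683, Karon, 78 units, €16,720.08):
Base rate for E-683 is 21.5%.
Additional duty on E-683 from Karon: +11.8%. Applied ad valorem rate: 21.5% + 11.8% = 33.3%.
Duty = €16,720.08 × 33.3% = €5,567.79.
Total = €106,442.93 + €15,326.52 + €5,567.79 = €127,337.24.

€127,337.24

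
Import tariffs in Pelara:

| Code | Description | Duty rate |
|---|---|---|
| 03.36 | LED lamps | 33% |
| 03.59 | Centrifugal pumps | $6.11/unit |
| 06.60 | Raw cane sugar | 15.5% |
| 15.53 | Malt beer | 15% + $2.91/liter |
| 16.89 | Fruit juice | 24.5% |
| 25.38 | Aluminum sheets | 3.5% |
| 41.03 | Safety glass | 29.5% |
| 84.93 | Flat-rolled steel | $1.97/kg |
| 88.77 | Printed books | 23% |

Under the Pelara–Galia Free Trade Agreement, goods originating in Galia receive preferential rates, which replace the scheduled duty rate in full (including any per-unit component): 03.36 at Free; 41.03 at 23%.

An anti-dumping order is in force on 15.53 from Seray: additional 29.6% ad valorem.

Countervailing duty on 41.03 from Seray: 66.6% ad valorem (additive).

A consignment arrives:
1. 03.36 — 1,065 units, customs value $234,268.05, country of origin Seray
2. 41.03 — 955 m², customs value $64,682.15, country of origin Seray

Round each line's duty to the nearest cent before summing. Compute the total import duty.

Line 1 (03.36, Seray, 1,065 units, $234,268.05):
Base rate for 03.36 is 33%.
03.36 has an FTA preferential rate, but origin Seray is not Galia; base rate stands.
Duty = $234,268.05 × 33% = $77,308.46.
Line 2 (41.03, Seray, 955 m², $64,682.15):
Base rate for 41.03 is 29.5%.
41.03 has an FTA preferential rate, but origin Seray is not Galia; base rate stands.
Additional duty on 41.03 from Seray: +66.6%. Applied ad valorem rate: 29.5% + 66.6% = 96.1%.
Duty = $64,682.15 × 96.1% = $62,159.55.
Total = $77,308.46 + $62,159.55 = $139,468.01.

$139,468.01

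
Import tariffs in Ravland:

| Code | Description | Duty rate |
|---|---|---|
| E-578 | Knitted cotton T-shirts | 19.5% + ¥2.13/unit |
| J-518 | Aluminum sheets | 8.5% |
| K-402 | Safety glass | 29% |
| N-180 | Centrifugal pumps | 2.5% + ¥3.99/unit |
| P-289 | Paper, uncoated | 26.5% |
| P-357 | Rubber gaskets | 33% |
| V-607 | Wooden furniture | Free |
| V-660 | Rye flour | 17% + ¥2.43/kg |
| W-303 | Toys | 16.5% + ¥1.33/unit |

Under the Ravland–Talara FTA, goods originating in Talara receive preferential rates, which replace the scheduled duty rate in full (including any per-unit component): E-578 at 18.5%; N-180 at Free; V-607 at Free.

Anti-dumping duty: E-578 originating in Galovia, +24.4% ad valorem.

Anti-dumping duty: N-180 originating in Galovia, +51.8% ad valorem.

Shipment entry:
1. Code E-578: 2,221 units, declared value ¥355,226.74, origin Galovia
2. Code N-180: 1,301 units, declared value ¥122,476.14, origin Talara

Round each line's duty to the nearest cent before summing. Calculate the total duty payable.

Line 1 (E-578, Galovia, 2,221 units, ¥355,226.74):
Base rate for E-578 is 19.5% + ¥2.13/unit.
E-578 has an FTA preferential rate, but origin Galovia is not Talara; base rate stands.
Additional duty on E-578 from Galovia: +24.4%. Applied ad valorem rate: 19.5% + 24.4% = 43.9%.
Duty = ¥355,226.74 × 43.9% + 2,221 × ¥2.13 = ¥160,675.27.
Line 2 (N-180, Talara, 1,301 units, ¥122,476.14):
Base rate for N-180 is 2.5% + ¥3.99/unit.
Origin Talara qualifies under the Ravland–Talara agreement and N-180 is covered: preferential rate Free applies instead.
The additional-duty order on N-180 targets Galovia, not Talara; it does not apply.
Duty = ¥122,476.14 × 0% = ¥0.00.
Total = ¥160,675.27 + ¥0.00 = ¥160,675.27.

¥160,675.27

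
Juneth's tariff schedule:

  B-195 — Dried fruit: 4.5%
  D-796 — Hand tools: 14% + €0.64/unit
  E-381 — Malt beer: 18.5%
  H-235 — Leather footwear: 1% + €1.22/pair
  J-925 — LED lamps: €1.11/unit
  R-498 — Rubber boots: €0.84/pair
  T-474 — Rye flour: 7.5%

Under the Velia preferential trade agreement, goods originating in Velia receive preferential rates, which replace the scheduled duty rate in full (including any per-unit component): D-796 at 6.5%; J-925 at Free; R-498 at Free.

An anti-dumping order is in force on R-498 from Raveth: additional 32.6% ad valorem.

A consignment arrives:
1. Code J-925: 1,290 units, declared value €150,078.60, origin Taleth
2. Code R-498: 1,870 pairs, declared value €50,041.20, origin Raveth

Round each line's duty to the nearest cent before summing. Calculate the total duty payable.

€19,316.13

Line 1 (J-925, Taleth, 1,290 units, €150,078.60):
Base rate for J-925 is €1.11/unit.
J-925 has an FTA preferential rate, but origin Taleth is not Velia; base rate stands.
Duty = 1,290 × €1.11 = €1,431.90.
Line 2 (R-498, Raveth, 1,870 pairs, €50,041.20):
Base rate for R-498 is €0.84/pair.
R-498 has an FTA preferential rate, but origin Raveth is not Velia; base rate stands.
Additional duty on R-498 from Raveth: +32.6% ad valorem. Applied ad valorem rate = 32.6%.
Duty = €50,041.20 × 32.6% + 1,870 × €0.84 = €17,884.23.
Total = €1,431.90 + €17,884.23 = €19,316.13.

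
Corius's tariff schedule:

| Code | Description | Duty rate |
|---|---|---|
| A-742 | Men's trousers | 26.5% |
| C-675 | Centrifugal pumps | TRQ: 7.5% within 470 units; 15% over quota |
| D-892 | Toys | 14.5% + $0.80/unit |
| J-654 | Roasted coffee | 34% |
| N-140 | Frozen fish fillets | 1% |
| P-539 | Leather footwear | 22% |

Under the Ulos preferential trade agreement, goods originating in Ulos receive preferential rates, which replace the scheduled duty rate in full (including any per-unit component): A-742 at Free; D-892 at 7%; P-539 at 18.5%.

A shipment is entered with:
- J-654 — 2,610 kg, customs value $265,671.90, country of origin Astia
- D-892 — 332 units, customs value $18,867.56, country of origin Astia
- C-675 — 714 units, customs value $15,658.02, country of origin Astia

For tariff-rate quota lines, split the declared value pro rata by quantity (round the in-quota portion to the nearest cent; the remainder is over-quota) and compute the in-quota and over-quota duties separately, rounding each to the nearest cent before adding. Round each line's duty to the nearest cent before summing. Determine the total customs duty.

Line 1 (J-654, Astia, 2,610 kg, $265,671.90):
Base rate for J-654 is 34%.
Duty = $265,671.90 × 34% = $90,328.45.
Line 2 (D-892, Astia, 332 units, $18,867.56):
Base rate for D-892 is 14.5% + $0.80/unit.
D-892 has an FTA preferential rate, but origin Astia is not Ulos; base rate stands.
Duty = $18,867.56 × 14.5% + 332 × $0.80 = $3,001.40.
Line 3 (C-675, Astia, 714 units, $15,658.02):
Code C-675 is under a tariff-rate quota (threshold 470 units). In-quota: 470 units at 7.5%; over-quota: 244 units at 15%.
Pro-rata value split: in-quota = $15,658.02 × 470/714 = $10,307.10; over-quota = $15,658.02 − $10,307.10 = $5,350.92.
In-quota duty = $10,307.10 × 7.5% = $773.03. Over-quota duty = $5,350.92 × 15% = $802.64.
Line duty = $773.03 + $802.64 = $1,575.67.
Total = $90,328.45 + $3,001.40 + $1,575.67 = $94,905.52.

$94,905.52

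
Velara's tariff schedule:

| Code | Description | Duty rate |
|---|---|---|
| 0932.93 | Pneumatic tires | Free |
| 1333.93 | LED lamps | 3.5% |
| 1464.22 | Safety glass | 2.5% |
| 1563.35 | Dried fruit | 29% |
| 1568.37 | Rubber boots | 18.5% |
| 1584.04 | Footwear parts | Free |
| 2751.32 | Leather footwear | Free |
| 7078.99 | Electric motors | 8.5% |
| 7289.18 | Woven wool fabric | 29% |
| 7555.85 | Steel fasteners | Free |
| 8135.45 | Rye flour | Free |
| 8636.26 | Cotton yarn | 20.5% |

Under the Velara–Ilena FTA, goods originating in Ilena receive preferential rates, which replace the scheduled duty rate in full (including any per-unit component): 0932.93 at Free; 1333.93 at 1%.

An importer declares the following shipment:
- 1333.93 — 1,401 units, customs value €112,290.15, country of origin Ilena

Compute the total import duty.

Line 1 (1333.93, Ilena, 1,401 units, €112,290.15):
Base rate for 1333.93 is 3.5%.
Origin Ilena qualifies under the Velara–Ilena agreement and 1333.93 is covered: preferential rate 1% applies instead.
Duty = €112,290.15 × 1% = €1,122.90.

€1,122.90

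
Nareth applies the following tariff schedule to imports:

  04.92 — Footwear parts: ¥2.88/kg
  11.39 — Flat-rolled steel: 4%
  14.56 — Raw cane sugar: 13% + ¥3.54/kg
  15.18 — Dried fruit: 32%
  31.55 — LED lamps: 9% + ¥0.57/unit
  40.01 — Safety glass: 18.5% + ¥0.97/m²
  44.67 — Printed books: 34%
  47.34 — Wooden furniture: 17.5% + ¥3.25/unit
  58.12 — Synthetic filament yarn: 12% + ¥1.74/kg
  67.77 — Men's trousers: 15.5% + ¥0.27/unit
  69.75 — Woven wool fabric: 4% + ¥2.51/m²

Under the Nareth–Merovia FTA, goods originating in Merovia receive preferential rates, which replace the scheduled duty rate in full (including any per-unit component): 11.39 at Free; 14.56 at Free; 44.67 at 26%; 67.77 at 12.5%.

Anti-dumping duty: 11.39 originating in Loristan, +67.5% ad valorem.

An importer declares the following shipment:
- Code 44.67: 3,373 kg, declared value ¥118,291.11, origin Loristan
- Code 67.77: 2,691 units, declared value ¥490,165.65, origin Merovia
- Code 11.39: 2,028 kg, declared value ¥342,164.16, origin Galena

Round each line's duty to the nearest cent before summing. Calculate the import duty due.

¥115,176.26

Line 1 (44.67, Loristan, 3,373 kg, ¥118,291.11):
Base rate for 44.67 is 34%.
44.67 has an FTA preferential rate, but origin Loristan is not Merovia; base rate stands.
Duty = ¥118,291.11 × 34% = ¥40,218.98.
Line 2 (67.77, Merovia, 2,691 units, ¥490,165.65):
Base rate for 67.77 is 15.5% + ¥0.27/unit.
Origin Merovia qualifies under the Nareth–Merovia agreement and 67.77 is covered: preferential rate 12.5% applies instead.
Duty = ¥490,165.65 × 12.5% = ¥61,270.71.
Line 3 (11.39, Galena, 2,028 kg, ¥342,164.16):
Base rate for 11.39 is 4%.
11.39 has an FTA preferential rate, but origin Galena is not Merovia; base rate stands.
The additional-duty order on 11.39 targets Loristan, not Galena; it does not apply.
Duty = ¥342,164.16 × 4% = ¥13,686.57.
Total = ¥40,218.98 + ¥61,270.71 + ¥13,686.57 = ¥115,176.26.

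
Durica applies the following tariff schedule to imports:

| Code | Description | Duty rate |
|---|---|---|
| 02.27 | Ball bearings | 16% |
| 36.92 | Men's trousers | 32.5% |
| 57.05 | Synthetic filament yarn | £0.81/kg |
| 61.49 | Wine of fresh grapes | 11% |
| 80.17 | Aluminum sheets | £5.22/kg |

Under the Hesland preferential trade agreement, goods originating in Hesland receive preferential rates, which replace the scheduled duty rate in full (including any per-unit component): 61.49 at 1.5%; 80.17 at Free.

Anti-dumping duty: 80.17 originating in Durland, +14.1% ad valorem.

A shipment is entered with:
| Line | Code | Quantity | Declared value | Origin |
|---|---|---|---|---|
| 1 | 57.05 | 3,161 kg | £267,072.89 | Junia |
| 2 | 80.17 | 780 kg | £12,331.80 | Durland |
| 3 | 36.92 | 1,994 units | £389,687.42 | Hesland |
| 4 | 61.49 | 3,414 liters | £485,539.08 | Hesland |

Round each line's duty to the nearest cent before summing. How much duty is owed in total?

Line 1 (57.05, Junia, 3,161 kg, £267,072.89):
Base rate for 57.05 is £0.81/kg.
Duty = 3,161 × £0.81 = £2,560.41.
Line 2 (80.17, Durland, 780 kg, £12,331.80):
Base rate for 80.17 is £5.22/kg.
80.17 has an FTA preferential rate, but origin Durland is not Hesland; base rate stands.
Additional duty on 80.17 from Durland: +14.1% ad valorem. Applied ad valorem rate = 14.1%.
Duty = £12,331.80 × 14.1% + 780 × £5.22 = £5,810.38.
Line 3 (36.92, Hesland, 1,994 units, £389,687.42):
Base rate for 36.92 is 32.5%.
Origin Hesland is the FTA partner but 36.92 is not on the preference list; base rate stands.
Duty = £389,687.42 × 32.5% = £126,648.41.
Line 4 (61.49, Hesland, 3,414 liters, £485,539.08):
Base rate for 61.49 is 11%.
Origin Hesland qualifies under the Durica–Hesland agreement and 61.49 is covered: preferential rate 1.5% applies instead.
Duty = £485,539.08 × 1.5% = £7,283.09.
Total = £2,560.41 + £5,810.38 + £126,648.41 + £7,283.09 = £142,302.29.

£142,302.29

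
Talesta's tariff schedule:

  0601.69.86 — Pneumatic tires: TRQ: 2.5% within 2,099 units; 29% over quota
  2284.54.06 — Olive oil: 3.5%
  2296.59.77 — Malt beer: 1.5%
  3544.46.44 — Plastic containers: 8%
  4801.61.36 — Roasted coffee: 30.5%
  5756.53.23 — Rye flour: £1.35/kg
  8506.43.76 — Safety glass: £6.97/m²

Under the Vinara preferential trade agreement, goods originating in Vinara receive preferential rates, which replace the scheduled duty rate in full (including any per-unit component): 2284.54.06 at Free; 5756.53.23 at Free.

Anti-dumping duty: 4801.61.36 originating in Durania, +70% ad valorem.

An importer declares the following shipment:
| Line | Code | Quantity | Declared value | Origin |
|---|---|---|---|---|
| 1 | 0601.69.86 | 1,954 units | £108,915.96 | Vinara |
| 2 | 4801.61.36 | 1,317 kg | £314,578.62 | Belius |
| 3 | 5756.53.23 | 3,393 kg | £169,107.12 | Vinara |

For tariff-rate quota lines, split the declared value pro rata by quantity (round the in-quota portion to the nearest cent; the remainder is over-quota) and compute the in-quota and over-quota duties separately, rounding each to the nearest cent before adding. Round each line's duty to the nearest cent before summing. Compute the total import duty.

£98,669.38

Line 1 (0601.69.86, Vinara, 1,954 units, £108,915.96):
Code 0601.69.86 is under a tariff-rate quota (threshold 2,099 units). Quantity 1,954 units is within the quota, so the in-quota rate 2.5% applies to the full value.
Duty = £108,915.96 × 2.5% = £2,722.90.
Line 2 (4801.61.36, Belius, 1,317 kg, £314,578.62):
Base rate for 4801.61.36 is 30.5%.
The additional-duty order on 4801.61.36 targets Durania, not Belius; it does not apply.
Duty = £314,578.62 × 30.5% = £95,946.48.
Line 3 (5756.53.23, Vinara, 3,393 kg, £169,107.12):
Base rate for 5756.53.23 is £1.35/kg.
Origin Vinara qualifies under the Talesta–Vinara agreement and 5756.53.23 is covered: preferential rate Free applies instead.
Duty = £169,107.12 × 0% = £0.00.
Total = £2,722.90 + £95,946.48 + £0.00 = £98,669.38.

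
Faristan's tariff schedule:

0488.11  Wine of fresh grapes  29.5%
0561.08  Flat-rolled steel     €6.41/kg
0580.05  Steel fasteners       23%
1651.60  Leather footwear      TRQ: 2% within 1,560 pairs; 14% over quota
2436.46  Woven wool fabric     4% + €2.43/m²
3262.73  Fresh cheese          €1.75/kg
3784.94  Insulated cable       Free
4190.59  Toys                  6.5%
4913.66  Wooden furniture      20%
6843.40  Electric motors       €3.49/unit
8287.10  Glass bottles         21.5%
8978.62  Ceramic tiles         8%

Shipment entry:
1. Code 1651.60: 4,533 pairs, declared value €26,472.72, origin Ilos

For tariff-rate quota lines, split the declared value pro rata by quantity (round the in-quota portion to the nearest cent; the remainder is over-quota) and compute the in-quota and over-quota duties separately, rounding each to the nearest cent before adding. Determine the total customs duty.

€2,612.93

Line 1 (1651.60, Ilos, 4,533 pairs, €26,472.72):
Code 1651.60 is under a tariff-rate quota (threshold 1,560 pairs). In-quota: 1,560 pairs at 2%; over-quota: 2,973 pairs at 14%.
Pro-rata value split: in-quota = €26,472.72 × 1,560/4,533 = €9,110.40; over-quota = €26,472.72 − €9,110.40 = €17,362.32.
In-quota duty = €9,110.40 × 2% = €182.21. Over-quota duty = €17,362.32 × 14% = €2,430.72.
Line duty = €182.21 + €2,430.72 = €2,612.93.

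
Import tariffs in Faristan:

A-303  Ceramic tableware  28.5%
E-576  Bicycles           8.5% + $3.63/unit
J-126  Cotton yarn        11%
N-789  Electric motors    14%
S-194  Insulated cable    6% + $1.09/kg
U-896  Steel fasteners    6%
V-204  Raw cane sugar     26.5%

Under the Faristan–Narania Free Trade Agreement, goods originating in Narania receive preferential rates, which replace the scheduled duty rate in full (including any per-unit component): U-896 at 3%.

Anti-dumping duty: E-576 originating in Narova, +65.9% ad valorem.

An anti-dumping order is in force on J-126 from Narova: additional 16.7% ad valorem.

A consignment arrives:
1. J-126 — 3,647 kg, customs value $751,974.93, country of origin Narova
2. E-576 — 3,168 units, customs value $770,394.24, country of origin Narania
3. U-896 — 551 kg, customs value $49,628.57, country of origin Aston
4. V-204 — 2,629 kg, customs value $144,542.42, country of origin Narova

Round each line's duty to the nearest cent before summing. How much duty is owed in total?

$326,561.86

Line 1 (J-126, Narova, 3,647 kg, $751,974.93):
Base rate for J-126 is 11%.
Additional duty on J-126 from Narova: +16.7%. Applied ad valorem rate: 11% + 16.7% = 27.7%.
Duty = $751,974.93 × 27.7% = $208,297.06.
Line 2 (E-576, Narania, 3,168 units, $770,394.24):
Base rate for E-576 is 8.5% + $3.63/unit.
Origin Narania is the FTA partner but E-576 is not on the preference list; base rate stands.
The additional-duty order on E-576 targets Narova, not Narania; it does not apply.
Duty = $770,394.24 × 8.5% + 3,168 × $3.63 = $76,983.35.
Line 3 (U-896, Aston, 551 kg, $49,628.57):
Base rate for U-896 is 6%.
U-896 has an FTA preferential rate, but origin Aston is not Narania; base rate stands.
Duty = $49,628.57 × 6% = $2,977.71.
Line 4 (V-204, Narova, 2,629 kg, $144,542.42):
Base rate for V-204 is 26.5%.
Duty = $144,542.42 × 26.5% = $38,303.74.
Total = $208,297.06 + $76,983.35 + $2,977.71 + $38,303.74 = $326,561.86.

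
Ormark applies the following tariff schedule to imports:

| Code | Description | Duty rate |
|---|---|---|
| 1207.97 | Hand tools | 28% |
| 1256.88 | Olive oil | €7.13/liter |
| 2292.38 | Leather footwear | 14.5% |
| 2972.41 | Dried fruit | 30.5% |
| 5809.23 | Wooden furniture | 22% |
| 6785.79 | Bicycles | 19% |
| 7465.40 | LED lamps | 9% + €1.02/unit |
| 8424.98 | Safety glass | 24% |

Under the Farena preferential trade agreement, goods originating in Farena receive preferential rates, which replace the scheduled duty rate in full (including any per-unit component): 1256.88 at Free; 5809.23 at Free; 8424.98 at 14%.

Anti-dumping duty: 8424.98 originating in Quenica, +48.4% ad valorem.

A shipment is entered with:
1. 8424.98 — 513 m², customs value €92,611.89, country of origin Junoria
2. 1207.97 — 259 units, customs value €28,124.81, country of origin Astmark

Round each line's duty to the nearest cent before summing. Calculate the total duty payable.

€30,101.80

Line 1 (8424.98, Junoria, 513 m², €92,611.89):
Base rate for 8424.98 is 24%.
8424.98 has an FTA preferential rate, but origin Junoria is not Farena; base rate stands.
The additional-duty order on 8424.98 targets Quenica, not Junoria; it does not apply.
Duty = €92,611.89 × 24% = €22,226.85.
Line 2 (1207.97, Astmark, 259 units, €28,124.81):
Base rate for 1207.97 is 28%.
Duty = €28,124.81 × 28% = €7,874.95.
Total = €22,226.85 + €7,874.95 = €30,101.80.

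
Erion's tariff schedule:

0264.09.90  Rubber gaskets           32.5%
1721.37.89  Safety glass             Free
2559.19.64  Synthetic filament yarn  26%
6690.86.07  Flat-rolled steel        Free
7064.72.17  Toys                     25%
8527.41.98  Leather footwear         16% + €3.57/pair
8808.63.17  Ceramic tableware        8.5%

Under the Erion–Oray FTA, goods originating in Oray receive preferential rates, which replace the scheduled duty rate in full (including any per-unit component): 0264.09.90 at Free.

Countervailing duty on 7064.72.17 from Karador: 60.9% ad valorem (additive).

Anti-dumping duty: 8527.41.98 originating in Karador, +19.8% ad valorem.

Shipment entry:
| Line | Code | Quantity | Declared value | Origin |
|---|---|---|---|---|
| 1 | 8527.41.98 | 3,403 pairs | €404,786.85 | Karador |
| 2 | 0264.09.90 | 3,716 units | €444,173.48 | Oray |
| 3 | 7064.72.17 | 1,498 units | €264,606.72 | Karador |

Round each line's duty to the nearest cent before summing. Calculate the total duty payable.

Line 1 (8527.41.98, Karador, 3,403 pairs, €404,786.85):
Base rate for 8527.41.98 is 16% + €3.57/pair.
Additional duty on 8527.41.98 from Karador: +19.8%. Applied ad valorem rate: 16% + 19.8% = 35.8%.
Duty = €404,786.85 × 35.8% + 3,403 × €3.57 = €157,062.40.
Line 2 (0264.09.90, Oray, 3,716 units, €444,173.48):
Base rate for 0264.09.90 is 32.5%.
Origin Oray qualifies under the Erion–Oray agreement and 0264.09.90 is covered: preferential rate Free applies instead.
Duty = €444,173.48 × 0% = €0.00.
Line 3 (7064.72.17, Karador, 1,498 units, €264,606.72):
Base rate for 7064.72.17 is 25%.
Additional duty on 7064.72.17 from Karador: +60.9%. Applied ad valorem rate: 25% + 60.9% = 85.9%.
Duty = €264,606.72 × 85.9% = €227,297.17.
Total = €157,062.40 + €0.00 + €227,297.17 = €384,359.57.

€384,359.57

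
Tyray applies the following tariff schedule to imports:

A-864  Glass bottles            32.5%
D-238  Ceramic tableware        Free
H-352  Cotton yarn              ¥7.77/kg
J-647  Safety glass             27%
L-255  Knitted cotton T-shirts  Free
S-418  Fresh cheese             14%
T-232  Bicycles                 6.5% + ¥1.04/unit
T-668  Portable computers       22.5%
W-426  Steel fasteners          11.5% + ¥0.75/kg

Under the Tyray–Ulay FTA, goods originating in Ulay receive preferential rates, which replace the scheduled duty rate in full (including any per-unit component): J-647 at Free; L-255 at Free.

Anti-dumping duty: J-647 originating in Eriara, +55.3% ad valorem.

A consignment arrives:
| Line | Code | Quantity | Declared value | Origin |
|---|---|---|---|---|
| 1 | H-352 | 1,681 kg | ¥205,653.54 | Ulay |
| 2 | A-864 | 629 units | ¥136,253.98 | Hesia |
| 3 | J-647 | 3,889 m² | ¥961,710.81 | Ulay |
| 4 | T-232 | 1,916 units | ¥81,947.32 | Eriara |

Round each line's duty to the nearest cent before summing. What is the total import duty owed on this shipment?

¥64,663.13

Line 1 (H-352, Ulay, 1,681 kg, ¥205,653.54):
Base rate for H-352 is ¥7.77/kg.
Origin Ulay is the FTA partner but H-352 is not on the preference list; base rate stands.
Duty = 1,681 × ¥7.77 = ¥13,061.37.
Line 2 (A-864, Hesia, 629 units, ¥136,253.98):
Base rate for A-864 is 32.5%.
Duty = ¥136,253.98 × 32.5% = ¥44,282.54.
Line 3 (J-647, Ulay, 3,889 m², ¥961,710.81):
Base rate for J-647 is 27%.
Origin Ulay qualifies under the Tyray–Ulay agreement and J-647 is covered: preferential rate Free applies instead.
The additional-duty order on J-647 targets Eriara, not Ulay; it does not apply.
Duty = ¥961,710.81 × 0% = ¥0.00.
Line 4 (T-232, Eriara, 1,916 units, ¥81,947.32):
Base rate for T-232 is 6.5% + ¥1.04/unit.
Duty = ¥81,947.32 × 6.5% + 1,916 × ¥1.04 = ¥7,319.22.
Total = ¥13,061.37 + ¥44,282.54 + ¥0.00 + ¥7,319.22 = ¥64,663.13.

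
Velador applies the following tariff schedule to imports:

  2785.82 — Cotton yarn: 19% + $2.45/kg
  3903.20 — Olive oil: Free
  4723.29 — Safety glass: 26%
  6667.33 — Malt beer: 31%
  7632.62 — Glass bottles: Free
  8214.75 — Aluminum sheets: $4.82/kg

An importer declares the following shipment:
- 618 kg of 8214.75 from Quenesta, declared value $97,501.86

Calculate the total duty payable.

$2,978.76

Line 1 (8214.75, Quenesta, 618 kg, $97,501.86):
Base rate for 8214.75 is $4.82/kg.
Duty = 618 × $4.82 = $2,978.76.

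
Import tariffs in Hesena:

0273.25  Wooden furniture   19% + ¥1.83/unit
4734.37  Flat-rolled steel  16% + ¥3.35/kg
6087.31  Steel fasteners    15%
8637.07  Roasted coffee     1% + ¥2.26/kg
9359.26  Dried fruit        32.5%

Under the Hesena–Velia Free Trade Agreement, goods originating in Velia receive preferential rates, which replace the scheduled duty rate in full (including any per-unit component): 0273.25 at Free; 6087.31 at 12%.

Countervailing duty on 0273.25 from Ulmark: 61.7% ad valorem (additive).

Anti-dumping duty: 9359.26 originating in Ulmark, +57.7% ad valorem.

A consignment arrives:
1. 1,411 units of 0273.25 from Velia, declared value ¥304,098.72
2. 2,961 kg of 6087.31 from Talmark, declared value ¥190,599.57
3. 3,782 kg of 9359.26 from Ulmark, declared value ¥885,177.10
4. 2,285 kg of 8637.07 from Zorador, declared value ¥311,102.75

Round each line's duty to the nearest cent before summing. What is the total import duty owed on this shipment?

¥835,294.81

Line 1 (0273.25, Velia, 1,411 units, ¥304,098.72):
Base rate for 0273.25 is 19% + ¥1.83/unit.
Origin Velia qualifies under the Hesena–Velia agreement and 0273.25 is covered: preferential rate Free applies instead.
The additional-duty order on 0273.25 targets Ulmark, not Velia; it does not apply.
Duty = ¥304,098.72 × 0% = ¥0.00.
Line 2 (6087.31, Talmark, 2,961 kg, ¥190,599.57):
Base rate for 6087.31 is 15%.
6087.31 has an FTA preferential rate, but origin Talmark is not Velia; base rate stands.
Duty = ¥190,599.57 × 15% = ¥28,589.94.
Line 3 (9359.26, Ulmark, 3,782 kg, ¥885,177.10):
Base rate for 9359.26 is 32.5%.
Additional duty on 9359.26 from Ulmark: +57.7%. Applied ad valorem rate: 32.5% + 57.7% = 90.2%.
Duty = ¥885,177.10 × 90.2% = ¥798,429.74.
Line 4 (8637.07, Zorador, 2,285 kg, ¥311,102.75):
Base rate for 8637.07 is 1% + ¥2.26/kg.
Duty = ¥311,102.75 × 1% + 2,285 × ¥2.26 = ¥8,275.13.
Total = ¥0.00 + ¥28,589.94 + ¥798,429.74 + ¥8,275.13 = ¥835,294.81.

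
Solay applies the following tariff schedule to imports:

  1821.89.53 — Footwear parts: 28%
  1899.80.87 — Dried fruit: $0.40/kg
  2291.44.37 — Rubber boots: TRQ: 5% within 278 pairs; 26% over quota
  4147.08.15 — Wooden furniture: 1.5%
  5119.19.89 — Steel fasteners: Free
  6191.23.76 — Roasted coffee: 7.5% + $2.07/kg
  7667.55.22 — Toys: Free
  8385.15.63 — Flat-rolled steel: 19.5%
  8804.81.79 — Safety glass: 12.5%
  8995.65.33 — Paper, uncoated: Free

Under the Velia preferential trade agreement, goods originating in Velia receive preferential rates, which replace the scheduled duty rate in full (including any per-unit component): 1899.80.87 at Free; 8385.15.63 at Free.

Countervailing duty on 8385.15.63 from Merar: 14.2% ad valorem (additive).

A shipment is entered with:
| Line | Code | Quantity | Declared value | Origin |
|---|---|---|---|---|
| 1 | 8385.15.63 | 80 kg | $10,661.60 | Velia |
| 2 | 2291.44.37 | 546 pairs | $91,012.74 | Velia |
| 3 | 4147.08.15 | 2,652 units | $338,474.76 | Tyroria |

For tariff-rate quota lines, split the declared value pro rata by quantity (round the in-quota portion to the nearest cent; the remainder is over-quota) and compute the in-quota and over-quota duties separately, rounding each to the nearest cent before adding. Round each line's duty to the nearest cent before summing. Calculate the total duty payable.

Line 1 (8385.15.63, Velia, 80 kg, $10,661.60):
Base rate for 8385.15.63 is 19.5%.
Origin Velia qualifies under the Solay–Velia agreement and 8385.15.63 is covered: preferential rate Free applies instead.
The additional-duty order on 8385.15.63 targets Merar, not Velia; it does not apply.
Duty = $10,661.60 × 0% = $0.00.
Line 2 (2291.44.37, Velia, 546 pairs, $91,012.74):
Code 2291.44.37 is under a tariff-rate quota (threshold 278 pairs). In-quota: 278 pairs at 5%; over-quota: 268 pairs at 26%.
Pro-rata value split: in-quota = $91,012.74 × 278/546 = $46,339.82; over-quota = $91,012.74 − $46,339.82 = $44,672.92.
In-quota duty = $46,339.82 × 5% = $2,316.99. Over-quota duty = $44,672.92 × 26% = $11,614.96.
Line duty = $2,316.99 + $11,614.96 = $13,931.95.
Line 3 (4147.08.15, Tyroria, 2,652 units, $338,474.76):
Base rate for 4147.08.15 is 1.5%.
Duty = $338,474.76 × 1.5% = $5,077.12.
Total = $0.00 + $13,931.95 + $5,077.12 = $19,009.07.

$19,009.07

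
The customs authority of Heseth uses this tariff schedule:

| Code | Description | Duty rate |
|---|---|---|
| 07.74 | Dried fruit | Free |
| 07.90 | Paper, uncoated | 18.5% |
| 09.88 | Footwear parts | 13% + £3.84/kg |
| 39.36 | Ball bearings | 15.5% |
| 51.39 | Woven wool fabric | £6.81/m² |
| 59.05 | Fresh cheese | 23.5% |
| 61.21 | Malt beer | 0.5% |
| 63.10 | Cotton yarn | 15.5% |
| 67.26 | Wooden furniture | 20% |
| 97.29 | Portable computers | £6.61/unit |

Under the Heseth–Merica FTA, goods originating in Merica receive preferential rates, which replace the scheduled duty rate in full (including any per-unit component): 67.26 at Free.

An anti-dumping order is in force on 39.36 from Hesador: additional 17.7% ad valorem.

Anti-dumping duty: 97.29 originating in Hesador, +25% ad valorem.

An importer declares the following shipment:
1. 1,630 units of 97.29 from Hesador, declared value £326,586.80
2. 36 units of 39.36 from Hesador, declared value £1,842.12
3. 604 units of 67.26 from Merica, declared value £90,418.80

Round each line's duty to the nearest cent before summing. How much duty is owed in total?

Line 1 (97.29, Hesador, 1,630 units, £326,586.80):
Base rate for 97.29 is £6.61/unit.
Additional duty on 97.29 from Hesador: +25% ad valorem. Applied ad valorem rate = 25%.
Duty = £326,586.80 × 25% + 1,630 × £6.61 = £92,421.00.
Line 2 (39.36, Hesador, 36 units, £1,842.12):
Base rate for 39.36 is 15.5%.
Additional duty on 39.36 from Hesador: +17.7%. Applied ad valorem rate: 15.5% + 17.7% = 33.2%.
Duty = £1,842.12 × 33.2% = £611.58.
Line 3 (67.26, Merica, 604 units, £90,418.80):
Base rate for 67.26 is 20%.
Origin Merica qualifies under the Heseth–Merica agreement and 67.26 is covered: preferential rate Free applies instead.
Duty = £90,418.80 × 0% = £0.00.
Total = £92,421.00 + £611.58 + £0.00 = £93,032.58.

£93,032.58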